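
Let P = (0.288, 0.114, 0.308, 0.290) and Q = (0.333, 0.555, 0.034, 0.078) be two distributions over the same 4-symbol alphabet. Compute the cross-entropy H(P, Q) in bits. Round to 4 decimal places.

H(P,Q) = −Σ p·log₂ q.
  −0.288·log₂(0.333) = 0.45688
  −0.114·log₂(0.555) = 0.09684
  −0.308·log₂(0.034) = 1.50252
  −0.290·log₂(0.078) = 1.06731
H(P,Q) = 3.1236 bits.

3.1236 bits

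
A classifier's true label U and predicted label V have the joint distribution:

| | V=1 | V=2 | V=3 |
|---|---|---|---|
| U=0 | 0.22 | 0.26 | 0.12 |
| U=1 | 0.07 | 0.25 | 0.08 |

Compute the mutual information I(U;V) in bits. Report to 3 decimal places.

0.036 bits

Marginals: p(U) = (0.6000, 0.4000), p(V) = (0.2900, 0.5100, 0.2000).
I(U;V) = H(U) + H(V) − H(U,V).
H(U) = 0.9710, H(V) = 1.4777, H(U,V) = 2.4130.
I(U;V) = 0.9710 + 1.4777 − 2.4130 = 0.036 bits.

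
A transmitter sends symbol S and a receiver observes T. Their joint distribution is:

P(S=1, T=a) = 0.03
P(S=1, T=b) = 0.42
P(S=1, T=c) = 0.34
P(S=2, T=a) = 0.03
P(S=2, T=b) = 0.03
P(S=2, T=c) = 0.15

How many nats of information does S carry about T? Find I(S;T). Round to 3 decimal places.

0.060 nats

Marginals: p(S) = (0.7900, 0.2100), p(T) = (0.0600, 0.4500, 0.4900).
I(S;T) = Σ p(x,y)·ln[p(x,y)/(p(x)p(y))].
  (1,a): 0.03·ln(0.6329) = -0.0137
  (1,b): 0.42·ln(1.1814) = 0.0700
  (1,c): 0.34·ln(0.8783) = -0.0441
  (2,a): 0.03·ln(2.3810) = 0.0260
  (2,b): 0.03·ln(0.3175) = -0.0344
  (2,c): 0.15·ln(1.4577) = 0.0565
Sum = 0.060 nats.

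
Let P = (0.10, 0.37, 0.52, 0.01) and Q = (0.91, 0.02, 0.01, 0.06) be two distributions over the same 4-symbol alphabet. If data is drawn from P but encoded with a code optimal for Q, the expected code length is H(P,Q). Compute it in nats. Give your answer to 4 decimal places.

3.8797 nats

H(P,Q) = −Σ p·ln q.
  −0.10·ln(0.91) = 0.00943
  −0.37·ln(0.02) = 1.44745
  −0.52·ln(0.01) = 2.39469
  −0.01·ln(0.06) = 0.02813
H(P,Q) = 3.8797 nats.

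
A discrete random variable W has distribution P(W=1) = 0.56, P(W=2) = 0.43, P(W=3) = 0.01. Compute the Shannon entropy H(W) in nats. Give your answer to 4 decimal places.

0.7337 nats

H(W) = −Σ p·ln p.
  −(0.56)·ln(0.56) = 0.32470
  −(0.43)·ln(0.43) = 0.36291
  −(0.01)·ln(0.01) = 0.04605
Sum: 0.32470 + 0.36291 + 0.04605 = 0.7337 nats.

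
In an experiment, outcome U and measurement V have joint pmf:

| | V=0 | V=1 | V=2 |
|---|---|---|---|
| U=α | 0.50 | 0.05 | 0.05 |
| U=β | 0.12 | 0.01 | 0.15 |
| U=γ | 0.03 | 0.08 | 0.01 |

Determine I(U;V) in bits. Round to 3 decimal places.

Marginals: p(U) = (0.6000, 0.2800, 0.1200), p(V) = (0.6500, 0.1400, 0.2100).
I(U;V) = Σ p(x,y)·log₂[p(x,y)/(p(x)p(y))].
  (α,0): 0.50·log₂(1.2821) = 0.1792
  (α,1): 0.05·log₂(0.5952) = -0.0374
  (α,2): 0.05·log₂(0.3968) = -0.0667
  (β,0): 0.12·log₂(0.6593) = -0.0721
  (β,1): 0.01·log₂(0.2551) = -0.0197
  (β,2): 0.15·log₂(2.5510) = 0.2027
  (γ,0): 0.03·log₂(0.3846) = -0.0414
  (γ,1): 0.08·log₂(4.7619) = 0.1801
  (γ,2): 0.01·log₂(0.3968) = -0.0133
Sum = 0.311 bits.

0.311 bits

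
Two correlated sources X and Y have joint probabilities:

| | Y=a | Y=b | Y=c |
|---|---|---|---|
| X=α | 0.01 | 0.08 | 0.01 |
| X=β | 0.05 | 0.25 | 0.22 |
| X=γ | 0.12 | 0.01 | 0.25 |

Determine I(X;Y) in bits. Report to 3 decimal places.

0.281 bits

Marginals: p(X) = (0.1000, 0.5200, 0.3800), p(Y) = (0.1800, 0.3400, 0.4800).
I(X;Y) = Σ p(x,y)·log₂[p(x,y)/(p(x)p(y))].
  (α,a): 0.01·log₂(0.5556) = -0.0085
  (α,b): 0.08·log₂(2.3529) = 0.0988
  (α,c): 0.01·log₂(0.2083) = -0.0226
  (β,a): 0.05·log₂(0.5342) = -0.0452
  (β,b): 0.25·log₂(1.4140) = 0.1250
  (β,c): 0.22·log₂(0.8814) = -0.0401
  (γ,a): 0.12·log₂(1.7544) = 0.0973
  (γ,b): 0.01·log₂(0.0774) = -0.0369
  (γ,c): 0.25·log₂(1.3706) = 0.1137
Sum = 0.281 bits.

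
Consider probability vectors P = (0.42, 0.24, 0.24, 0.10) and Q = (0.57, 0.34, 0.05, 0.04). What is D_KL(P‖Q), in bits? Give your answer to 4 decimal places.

0.3697 bits

D(P‖Q) = Σ p·log₂(p/q).
  0.42·log₂(0.42/0.57) = -0.18504
  0.24·log₂(0.24/0.34) = -0.12060
  0.24·log₂(0.24/0.05) = 0.54313
  0.10·log₂(0.10/0.04) = 0.13219
D(P‖Q) = 0.3697 bits.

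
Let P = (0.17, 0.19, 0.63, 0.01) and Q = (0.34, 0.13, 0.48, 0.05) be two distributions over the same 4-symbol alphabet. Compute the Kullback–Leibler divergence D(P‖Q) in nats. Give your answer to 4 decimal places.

0.1095 nats

D(P‖Q) = Σ p·ln(p/q).
  0.17·ln(0.17/0.34) = -0.11784
  0.19·ln(0.19/0.13) = 0.07210
  0.63·ln(0.63/0.48) = 0.17132
  0.01·ln(0.01/0.05) = -0.01609
D(P‖Q) = 0.1095 nats.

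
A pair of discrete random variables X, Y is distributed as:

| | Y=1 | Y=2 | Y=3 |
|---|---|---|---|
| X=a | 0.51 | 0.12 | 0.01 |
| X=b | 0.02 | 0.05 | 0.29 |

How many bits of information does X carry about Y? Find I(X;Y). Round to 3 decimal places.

Marginals: p(X) = (0.6400, 0.3600), p(Y) = (0.5300, 0.1700, 0.3000).
I(X;Y) = H(X) + H(Y) − H(X,Y).
H(X) = 0.9427, H(Y) = 1.4411, H(X,Y) = 1.7758.
I(X;Y) = 0.9427 + 1.4411 − 1.7758 = 0.608 bits.

0.608 bits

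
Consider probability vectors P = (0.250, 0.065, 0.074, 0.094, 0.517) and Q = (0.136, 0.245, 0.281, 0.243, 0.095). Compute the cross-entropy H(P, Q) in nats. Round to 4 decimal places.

H(P,Q) = −Σ p·ln q.
  −0.250·ln(0.136) = 0.49878
  −0.065·ln(0.245) = 0.09142
  −0.074·ln(0.281) = 0.09394
  −0.094·ln(0.243) = 0.13298
  −0.517·ln(0.095) = 1.21696
H(P,Q) = 2.0341 nats.

2.0341 nats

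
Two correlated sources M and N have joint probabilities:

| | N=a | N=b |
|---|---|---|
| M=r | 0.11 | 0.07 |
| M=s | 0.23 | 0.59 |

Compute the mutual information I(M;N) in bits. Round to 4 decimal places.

Marginals: p(M) = (0.1800, 0.8200), p(N) = (0.3400, 0.6600).
I(M;N) = H(M) + H(N) − H(M,N).
H(M) = 0.6801, H(N) = 0.9248, H(M,N) = 1.5556.
I(M;N) = 0.6801 + 0.9248 − 1.5556 = 0.0493 bits.

0.0493 bits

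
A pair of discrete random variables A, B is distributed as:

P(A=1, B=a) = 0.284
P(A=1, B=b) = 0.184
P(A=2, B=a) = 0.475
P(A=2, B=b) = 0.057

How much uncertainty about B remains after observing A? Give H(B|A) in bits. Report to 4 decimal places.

Chain rule: H(B|A) = H(A,B) − H(A).
Marginals: p(A) = (0.4680, 0.5320), p(B) = (0.7590, 0.2410).
H(A,B) = 1.7108 bits; H(A) = 0.9970 bits.
H(B|A) = 1.7108 − 0.9970 = 0.7138 bits.

0.7138 bits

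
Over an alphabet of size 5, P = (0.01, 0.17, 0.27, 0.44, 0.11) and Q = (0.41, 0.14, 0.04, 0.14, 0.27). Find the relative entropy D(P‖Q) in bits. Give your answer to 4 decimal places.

D(P‖Q) = Σ p·log₂(p/q).
  0.01·log₂(0.01/0.41) = -0.05358
  0.17·log₂(0.17/0.14) = 0.04762
  0.27·log₂(0.27/0.04) = 0.74382
  0.44·log₂(0.44/0.14) = 0.72691
  0.11·log₂(0.11/0.27) = -0.14250
D(P‖Q) = 1.3223 bits.

1.3223 bits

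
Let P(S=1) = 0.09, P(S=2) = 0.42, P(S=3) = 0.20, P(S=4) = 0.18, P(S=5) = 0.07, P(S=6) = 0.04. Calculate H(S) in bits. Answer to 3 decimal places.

H(S) = −Σ p·log₂ p.
  −(0.09)·log₂(0.09) = 0.3127
  −(0.42)·log₂(0.42) = 0.5256
  −(0.20)·log₂(0.20) = 0.4644
  −(0.18)·log₂(0.18) = 0.4453
  −(0.07)·log₂(0.07) = 0.2686
  −(0.04)·log₂(0.04) = 0.1858
Sum: 0.3127 + 0.5256 + 0.4644 + 0.4453 + 0.2686 + 0.1858 = 2.202 bits.

2.202 bits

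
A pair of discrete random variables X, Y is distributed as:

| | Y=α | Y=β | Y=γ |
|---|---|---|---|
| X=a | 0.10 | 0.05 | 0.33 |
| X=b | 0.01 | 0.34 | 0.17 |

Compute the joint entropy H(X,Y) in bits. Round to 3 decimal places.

2.106 bits

H(X,Y) = −Σ p(x,y)·log₂ p(x,y) over all 6 cells.
  cell (a,α): −0.10·log₂0.10 = 0.3322
  cell (a,β): −0.05·log₂0.05 = 0.2161
  cell (a,γ): −0.33·log₂0.33 = 0.5278
  cell (b,α): −0.01·log₂0.01 = 0.0664
  cell (b,β): −0.34·log₂0.34 = 0.5292
  cell (b,γ): −0.17·log₂0.17 = 0.4346
Sum = 2.106 bits.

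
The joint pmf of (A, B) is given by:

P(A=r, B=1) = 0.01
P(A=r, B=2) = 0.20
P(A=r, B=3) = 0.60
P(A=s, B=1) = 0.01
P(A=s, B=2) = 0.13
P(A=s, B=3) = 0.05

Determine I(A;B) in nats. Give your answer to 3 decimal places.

Marginals: p(A) = (0.8100, 0.1900), p(B) = (0.0200, 0.3300, 0.6500).
I(A;B) = H(A) + H(B) − H(A,B).
H(A) = 0.4862, H(B) = 0.7241, H(A,B) = 1.1355.
I(A;B) = 0.4862 + 0.7241 − 1.1355 = 0.075 nats.

0.075 nats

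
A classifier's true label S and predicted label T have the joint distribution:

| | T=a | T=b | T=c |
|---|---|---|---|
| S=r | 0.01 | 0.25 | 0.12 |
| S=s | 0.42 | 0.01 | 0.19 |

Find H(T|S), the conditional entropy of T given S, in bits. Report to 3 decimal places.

Chain rule: H(T|S) = H(S,T) − H(S).
Marginals: p(S) = (0.3800, 0.6200), p(T) = (0.4300, 0.2600, 0.3100).
H(S,T) = 1.9808 bits; H(S) = 0.9580 bits.
H(T|S) = 1.9808 − 0.9580 = 1.023 bits.

1.023 bits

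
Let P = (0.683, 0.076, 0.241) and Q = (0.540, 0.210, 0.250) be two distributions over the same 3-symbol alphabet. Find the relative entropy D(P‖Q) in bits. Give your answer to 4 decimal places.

D(P‖Q) = Σ p·log₂(p/q).
  0.683·log₂(0.683/0.540) = 0.23149
  0.076·log₂(0.076/0.210) = -0.11144
  0.241·log₂(0.241/0.250) = -0.01275
D(P‖Q) = 0.1073 bits.

0.1073 bits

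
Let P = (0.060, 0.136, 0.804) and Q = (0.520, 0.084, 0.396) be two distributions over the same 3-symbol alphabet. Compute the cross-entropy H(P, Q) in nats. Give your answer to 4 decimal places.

1.1209 nats

H(P,Q) = −Σ p·ln q.
  −0.060·ln(0.520) = 0.03924
  −0.136·ln(0.084) = 0.33686
  −0.804·ln(0.396) = 0.74478
H(P,Q) = 1.1209 nats.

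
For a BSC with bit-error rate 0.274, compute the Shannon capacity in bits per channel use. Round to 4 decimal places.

Binary symmetric channel: C = 1 − h₂(ε) where h₂ is the binary entropy function.
h₂(0.274) = −0.274·log₂0.274 − 0.726·log₂0.726 = 0.8471.
C = 1 − 0.8471 = 0.1529 bits per channel use.

0.1529 bits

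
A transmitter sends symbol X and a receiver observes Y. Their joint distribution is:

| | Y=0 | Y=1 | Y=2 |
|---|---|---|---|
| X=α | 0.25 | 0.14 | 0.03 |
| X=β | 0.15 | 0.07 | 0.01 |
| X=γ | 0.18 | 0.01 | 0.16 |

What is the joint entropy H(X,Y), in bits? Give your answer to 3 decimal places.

2.729 bits

H(X,Y) = −Σ p(x,y)·log₂ p(x,y) over all 9 cells.
  cell (α,0): −0.25·log₂0.25 = 0.5000
  cell (α,1): −0.14·log₂0.14 = 0.3971
  cell (α,2): −0.03·log₂0.03 = 0.1518
  cell (β,0): −0.15·log₂0.15 = 0.4105
  cell (β,1): −0.07·log₂0.07 = 0.2686
  cell (β,2): −0.01·log₂0.01 = 0.0664
  cell (γ,0): −0.18·log₂0.18 = 0.4453
  cell (γ,1): −0.01·log₂0.01 = 0.0664
  cell (γ,2): −0.16·log₂0.16 = 0.4230
Sum = 2.729 bits.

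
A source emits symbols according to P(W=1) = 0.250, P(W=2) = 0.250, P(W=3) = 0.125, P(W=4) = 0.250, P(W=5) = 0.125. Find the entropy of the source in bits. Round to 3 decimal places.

H(W) = −Σ p·log₂ p.
  −(0.250)·log₂(0.250) = 0.5000
  −(0.250)·log₂(0.250) = 0.5000
  −(0.125)·log₂(0.125) = 0.3750
  −(0.250)·log₂(0.250) = 0.5000
  −(0.125)·log₂(0.125) = 0.3750
Sum: 0.5000 + 0.5000 + 0.3750 + 0.5000 + 0.3750 = 2.250 bits.

2.250 bits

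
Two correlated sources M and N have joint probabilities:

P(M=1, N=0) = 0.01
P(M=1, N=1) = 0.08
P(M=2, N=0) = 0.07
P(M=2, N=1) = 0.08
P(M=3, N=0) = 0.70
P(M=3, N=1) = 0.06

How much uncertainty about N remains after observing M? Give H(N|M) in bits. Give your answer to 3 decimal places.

Marginals: p(M) = (0.0900, 0.1500, 0.7600), p(N) = (0.7800, 0.2200).
H(N|M) = Σ p(M) · H(N|M=·).
  M=1: p=0.0900, H(N|M=1) = 0.5033
  M=2: p=0.1500, H(N|M=2) = 0.9968
  M=3: p=0.7600, H(N|M=3) = 0.3985
Weighted sum = 0.498 bits.

0.498 bits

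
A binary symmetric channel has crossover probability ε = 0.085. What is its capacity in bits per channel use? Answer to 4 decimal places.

Binary symmetric channel: C = 1 − h₂(ε) where h₂ is the binary entropy function.
h₂(0.085) = −0.085·log₂0.085 − 0.915·log₂0.915 = 0.4196.
C = 1 − 0.4196 = 0.5804 bits per channel use.

0.5804 bits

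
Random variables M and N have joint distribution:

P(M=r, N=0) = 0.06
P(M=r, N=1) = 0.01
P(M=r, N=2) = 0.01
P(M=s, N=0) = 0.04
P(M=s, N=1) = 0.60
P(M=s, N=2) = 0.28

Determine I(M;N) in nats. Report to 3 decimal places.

0.117 nats

Marginals: p(M) = (0.0800, 0.9200), p(N) = (0.1000, 0.6100, 0.2900).
I(M;N) = Σ p(x,y)·ln[p(x,y)/(p(x)p(y))].
  (r,0): 0.06·ln(7.5000) = 0.1209
  (r,1): 0.01·ln(0.2049) = -0.0159
  (r,2): 0.01·ln(0.4310) = -0.0084
  (s,0): 0.04·ln(0.4348) = -0.0333
  (s,1): 0.60·ln(1.0691) = 0.0401
  (s,2): 0.28·ln(1.0495) = 0.0135
Sum = 0.117 nats.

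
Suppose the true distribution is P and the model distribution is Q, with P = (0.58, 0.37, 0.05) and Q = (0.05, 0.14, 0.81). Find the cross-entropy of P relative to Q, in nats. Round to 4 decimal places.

H(P,Q) = −Σ p·ln q.
  −0.58·ln(0.05) = 1.73752
  −0.37·ln(0.14) = 0.72746
  −0.05·ln(0.81) = 0.01054
H(P,Q) = 2.4755 nats.

2.4755 nats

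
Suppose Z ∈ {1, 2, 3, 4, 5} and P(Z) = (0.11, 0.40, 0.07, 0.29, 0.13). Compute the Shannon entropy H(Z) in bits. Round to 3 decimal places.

2.048 bits

H(Z) = −Σ p·log₂ p.
  −(0.11)·log₂(0.11) = 0.3503
  −(0.40)·log₂(0.40) = 0.5288
  −(0.07)·log₂(0.07) = 0.2686
  −(0.29)·log₂(0.29) = 0.5179
  −(0.13)·log₂(0.13) = 0.3826
Sum: 0.3503 + 0.5288 + 0.2686 + 0.5179 + 0.3826 = 2.048 bits.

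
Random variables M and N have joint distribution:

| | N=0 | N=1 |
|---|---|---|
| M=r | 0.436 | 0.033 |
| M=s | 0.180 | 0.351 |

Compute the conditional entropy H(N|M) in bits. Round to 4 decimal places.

Marginals: p(M) = (0.4690, 0.5310), p(N) = (0.6160, 0.3840).
H(N|M) = Σ p(M) · H(N|M=·).
  M=r: p=0.4690, H(N|M=r) = 0.3673
  M=s: p=0.5310, H(N|M=s) = 0.9238
Weighted sum = 0.6628 bits.

0.6628 bits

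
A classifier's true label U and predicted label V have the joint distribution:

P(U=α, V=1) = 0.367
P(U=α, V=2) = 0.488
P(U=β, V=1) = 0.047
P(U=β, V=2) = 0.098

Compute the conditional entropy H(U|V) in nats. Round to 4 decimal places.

0.4110 nats

Chain rule: H(U|V) = H(U,V) − H(V).
Marginals: p(U) = (0.8550, 0.1450), p(V) = (0.4140, 0.5860).
H(U,V) = 1.0893 nats; H(V) = 0.6783 nats.
H(U|V) = 1.0893 − 0.6783 = 0.4110 nats.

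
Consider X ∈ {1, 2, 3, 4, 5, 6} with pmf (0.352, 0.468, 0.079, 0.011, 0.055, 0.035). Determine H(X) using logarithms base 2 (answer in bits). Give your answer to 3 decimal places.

H(X) = −Σ p·log₂ p.
  −(0.352)·log₂(0.352) = 0.5302
  −(0.468)·log₂(0.468) = 0.5127
  −(0.079)·log₂(0.079) = 0.2893
  −(0.011)·log₂(0.011) = 0.0716
  −(0.055)·log₂(0.055) = 0.2301
  −(0.035)·log₂(0.035) = 0.1693
Sum: 0.5302 + 0.5127 + 0.2893 + 0.0716 + 0.2301 + 0.1693 = 1.803 bits.

1.803 bits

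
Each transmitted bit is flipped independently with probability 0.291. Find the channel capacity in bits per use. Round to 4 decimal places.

0.1300 bits

Binary symmetric channel: C = 1 − h₂(ε) where h₂ is the binary entropy function.
h₂(0.291) = −0.291·log₂0.291 − 0.709·log₂0.709 = 0.8700.
C = 1 − 0.8700 = 0.1300 bits per channel use.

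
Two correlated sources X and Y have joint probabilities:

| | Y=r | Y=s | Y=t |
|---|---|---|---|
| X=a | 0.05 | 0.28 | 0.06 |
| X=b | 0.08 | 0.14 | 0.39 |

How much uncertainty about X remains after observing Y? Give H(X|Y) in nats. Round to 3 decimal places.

0.531 nats

Chain rule: H(X|Y) = H(X,Y) − H(Y).
Marginals: p(X) = (0.3900, 0.6100), p(Y) = (0.1300, 0.4200, 0.4500).
H(X,Y) = 1.5196 nats; H(Y) = 0.9889 nats.
H(X|Y) = 1.5196 − 0.9889 = 0.531 nats.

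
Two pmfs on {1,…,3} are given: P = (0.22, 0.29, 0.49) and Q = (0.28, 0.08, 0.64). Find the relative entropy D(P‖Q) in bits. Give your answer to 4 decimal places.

0.2735 bits

D(P‖Q) = Σ p·log₂(p/q).
  0.22·log₂(0.22/0.28) = -0.07654
  0.29·log₂(0.29/0.08) = 0.53881
  0.49·log₂(0.49/0.64) = -0.18879
D(P‖Q) = 0.2735 bits.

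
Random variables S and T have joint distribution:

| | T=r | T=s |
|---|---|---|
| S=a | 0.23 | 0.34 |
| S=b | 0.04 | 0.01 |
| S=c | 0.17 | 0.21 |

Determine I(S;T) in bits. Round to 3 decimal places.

Marginals: p(S) = (0.5700, 0.0500, 0.3800), p(T) = (0.4400, 0.5600).
I(S;T) = Σ p(x,y)·log₂[p(x,y)/(p(x)p(y))].
  (a,r): 0.23·log₂(0.9171) = -0.0287
  (a,s): 0.34·log₂(1.0652) = 0.0310
  (b,r): 0.04·log₂(1.8182) = 0.0345
  (b,s): 0.01·log₂(0.3571) = -0.0149
  (c,r): 0.17·log₂(1.0167) = 0.0041
  (c,s): 0.21·log₂(0.9868) = -0.0040
Sum = 0.022 bits.

0.022 bits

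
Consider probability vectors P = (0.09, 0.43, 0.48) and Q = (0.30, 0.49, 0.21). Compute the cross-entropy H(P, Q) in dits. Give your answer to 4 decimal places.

H(P,Q) = −Σ p·log₁₀ q.
  −0.09·log₁₀(0.30) = 0.04706
  −0.43·log₁₀(0.49) = 0.13322
  −0.48·log₁₀(0.21) = 0.32533
H(P,Q) = 0.5056 dits.

0.5056 dits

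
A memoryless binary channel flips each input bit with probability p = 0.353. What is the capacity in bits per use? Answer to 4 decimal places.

Binary symmetric channel: C = 1 − h₂(ε) where h₂ is the binary entropy function.
h₂(0.353) = −0.353·log₂0.353 − 0.647·log₂0.647 = 0.9367.
C = 1 − 0.9367 = 0.0633 bits per channel use.

0.0633 bits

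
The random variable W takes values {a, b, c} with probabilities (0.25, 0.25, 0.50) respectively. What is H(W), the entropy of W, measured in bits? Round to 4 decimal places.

1.5000 bits

H(W) = −Σ p·log₂ p.
  −(0.25)·log₂(0.25) = 0.50000
  −(0.25)·log₂(0.25) = 0.50000
  −(0.50)·log₂(0.50) = 0.50000
Sum: 0.50000 + 0.50000 + 0.50000 = 1.5000 bits.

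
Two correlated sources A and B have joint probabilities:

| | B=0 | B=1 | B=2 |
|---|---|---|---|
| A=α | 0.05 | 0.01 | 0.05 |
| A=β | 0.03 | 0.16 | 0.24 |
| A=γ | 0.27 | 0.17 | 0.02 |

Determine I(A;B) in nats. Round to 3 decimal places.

0.241 nats

Marginals: p(A) = (0.1100, 0.4300, 0.4600), p(B) = (0.3500, 0.3400, 0.3100).
I(A;B) = H(A) + H(B) − H(A,B).
H(A) = 0.9629, H(B) = 1.0973, H(A,B) = 1.8195.
I(A;B) = 0.9629 + 1.0973 − 1.8195 = 0.241 nats.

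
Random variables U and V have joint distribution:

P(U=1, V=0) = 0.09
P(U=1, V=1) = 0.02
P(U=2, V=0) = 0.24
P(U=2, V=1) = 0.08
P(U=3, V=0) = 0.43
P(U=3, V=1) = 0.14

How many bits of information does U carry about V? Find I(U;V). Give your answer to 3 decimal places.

0.002 bits

Marginals: p(U) = (0.1100, 0.3200, 0.5700), p(V) = (0.7600, 0.2400).
I(U;V) = H(U) + H(V) − H(U,V).
H(U) = 1.3386, H(V) = 0.7950, H(U,V) = 2.1318.
I(U;V) = 1.3386 + 0.7950 − 2.1318 = 0.002 bits.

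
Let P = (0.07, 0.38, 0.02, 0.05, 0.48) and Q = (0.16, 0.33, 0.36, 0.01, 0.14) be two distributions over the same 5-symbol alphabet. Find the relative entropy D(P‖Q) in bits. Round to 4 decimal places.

0.8798 bits

D(P‖Q) = Σ p·log₂(p/q).
  0.07·log₂(0.07/0.16) = -0.08349
  0.38·log₂(0.38/0.33) = 0.07734
  0.02·log₂(0.02/0.36) = -0.08340
  0.05·log₂(0.05/0.01) = 0.11610
  0.48·log₂(0.48/0.14) = 0.85325
D(P‖Q) = 0.8798 bits.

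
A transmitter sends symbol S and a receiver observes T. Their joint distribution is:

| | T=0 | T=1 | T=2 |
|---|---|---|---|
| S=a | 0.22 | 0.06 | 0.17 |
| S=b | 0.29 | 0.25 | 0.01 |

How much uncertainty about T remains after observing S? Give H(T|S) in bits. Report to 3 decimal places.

Chain rule: H(T|S) = H(S,T) − H(S).
Marginals: p(S) = (0.4500, 0.5500), p(T) = (0.5100, 0.3100, 0.1800).
H(S,T) = 2.2430 bits; H(S) = 0.9928 bits.
H(T|S) = 2.2430 − 0.9928 = 1.250 bits.

1.250 bits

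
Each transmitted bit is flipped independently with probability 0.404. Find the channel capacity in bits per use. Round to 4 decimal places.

0.0268 bits

Binary symmetric channel: C = 1 − h₂(ε) where h₂ is the binary entropy function.
h₂(0.404) = −0.404·log₂0.404 − 0.596·log₂0.596 = 0.9732.
C = 1 − 0.9732 = 0.0268 bits per channel use.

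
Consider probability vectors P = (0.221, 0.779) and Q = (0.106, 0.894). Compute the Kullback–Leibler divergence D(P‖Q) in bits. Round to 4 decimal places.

0.0795 bits

D(P‖Q) = Σ p·log₂(p/q).
  0.221·log₂(0.221/0.106) = 0.23426
  0.779·log₂(0.779/0.894) = -0.15475
D(P‖Q) = 0.0795 bits.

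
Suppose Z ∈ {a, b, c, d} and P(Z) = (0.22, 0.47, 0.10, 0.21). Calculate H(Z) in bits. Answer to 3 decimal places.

1.798 bits

H(Z) = −Σ p·log₂ p.
  −(0.22)·log₂(0.22) = 0.4806
  −(0.47)·log₂(0.47) = 0.5120
  −(0.10)·log₂(0.10) = 0.3322
  −(0.21)·log₂(0.21) = 0.4728
Sum: 0.4806 + 0.5120 + 0.3322 + 0.4728 = 1.798 bits.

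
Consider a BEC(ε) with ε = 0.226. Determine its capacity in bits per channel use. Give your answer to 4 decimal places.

Binary erasure channel: capacity C = 1 − ε.
C = 1 − 0.226 = 0.7740 bits per channel use.

0.7740 bits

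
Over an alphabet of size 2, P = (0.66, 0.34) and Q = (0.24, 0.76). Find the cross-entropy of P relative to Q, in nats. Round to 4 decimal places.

H(P,Q) = −Σ p·ln q.
  −0.66·ln(0.24) = 0.94190
  −0.34·ln(0.76) = 0.09331
H(P,Q) = 1.0352 nats.

1.0352 nats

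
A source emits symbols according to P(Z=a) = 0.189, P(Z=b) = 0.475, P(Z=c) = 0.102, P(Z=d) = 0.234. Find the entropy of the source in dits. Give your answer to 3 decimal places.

0.539 dits

H(Z) = −Σ p·log₁₀ p.
  −(0.189)·log₁₀(0.189) = 0.1367
  −(0.475)·log₁₀(0.475) = 0.1536
  −(0.102)·log₁₀(0.102) = 0.1011
  −(0.234)·log₁₀(0.234) = 0.1476
Sum: 0.1367 + 0.1536 + 0.1011 + 0.1476 = 0.539 dits.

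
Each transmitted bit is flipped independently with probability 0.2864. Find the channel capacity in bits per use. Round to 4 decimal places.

Binary symmetric channel: C = 1 − h₂(ε) where h₂ is the binary entropy function.
h₂(0.2864) = −0.2864·log₂0.2864 − 0.7136·log₂0.7136 = 0.8640.
C = 1 − 0.8640 = 0.1360 bits per channel use.

0.1360 bits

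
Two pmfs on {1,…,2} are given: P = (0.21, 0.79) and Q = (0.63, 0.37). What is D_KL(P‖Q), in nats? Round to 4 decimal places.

0.3685 nats

D(P‖Q) = Σ p·ln(p/q).
  0.21·ln(0.21/0.63) = -0.23071
  0.79·ln(0.79/0.37) = 0.59924
D(P‖Q) = 0.3685 nats.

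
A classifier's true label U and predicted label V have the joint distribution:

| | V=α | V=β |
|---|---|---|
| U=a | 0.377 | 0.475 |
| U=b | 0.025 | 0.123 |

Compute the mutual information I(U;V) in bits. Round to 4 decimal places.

0.0313 bits

Marginals: p(U) = (0.8520, 0.1480), p(V) = (0.4020, 0.5980).
I(U;V) = Σ p(x,y)·log₂[p(x,y)/(p(x)p(y))].
  (a,α): 0.377·log₂(1.1007) = 0.05219
  (a,β): 0.475·log₂(0.9323) = -0.04804
  (b,α): 0.025·log₂(0.4202) = -0.03127
  (b,β): 0.123·log₂(1.3898) = 0.05841
Sum = 0.0313 bits.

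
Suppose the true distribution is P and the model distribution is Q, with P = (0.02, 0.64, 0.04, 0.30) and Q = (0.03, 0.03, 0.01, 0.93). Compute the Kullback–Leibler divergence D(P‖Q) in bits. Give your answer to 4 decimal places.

D(P‖Q) = Σ p·log₂(p/q).
  0.02·log₂(0.02/0.03) = -0.01170
  0.64·log₂(0.64/0.03) = 2.82562
  0.04·log₂(0.04/0.01) = 0.08000
  0.30·log₂(0.30/0.93) = -0.48968
D(P‖Q) = 2.4042 bits.

2.4042 bits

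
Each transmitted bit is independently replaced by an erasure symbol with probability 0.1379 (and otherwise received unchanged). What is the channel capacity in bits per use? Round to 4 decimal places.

0.8621 bits

Binary erasure channel: capacity C = 1 − ε.
C = 1 − 0.1379 = 0.8621 bits per channel use.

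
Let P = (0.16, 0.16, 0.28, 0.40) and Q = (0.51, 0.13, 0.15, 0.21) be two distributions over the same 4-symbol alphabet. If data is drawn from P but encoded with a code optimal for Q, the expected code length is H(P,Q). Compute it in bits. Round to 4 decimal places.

2.2933 bits

H(P,Q) = −Σ p·log₂ q.
  −0.16·log₂(0.51) = 0.15543
  −0.16·log₂(0.13) = 0.47095
  −0.28·log₂(0.15) = 0.76635
  −0.40·log₂(0.21) = 0.90062
H(P,Q) = 2.2933 bits.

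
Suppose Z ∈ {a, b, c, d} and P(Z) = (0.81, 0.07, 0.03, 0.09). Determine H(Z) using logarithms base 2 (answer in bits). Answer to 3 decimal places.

H(Z) = −Σ p·log₂ p.
  −(0.81)·log₂(0.81) = 0.2462
  −(0.07)·log₂(0.07) = 0.2686
  −(0.03)·log₂(0.03) = 0.1518
  −(0.09)·log₂(0.09) = 0.3127
Sum: 0.2462 + 0.2686 + 0.1518 + 0.3127 = 0.979 bits.

0.979 bits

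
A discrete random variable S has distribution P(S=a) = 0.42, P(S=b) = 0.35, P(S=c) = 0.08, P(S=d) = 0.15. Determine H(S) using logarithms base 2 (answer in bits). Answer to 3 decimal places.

1.758 bits

H(S) = −Σ p·log₂ p.
  −(0.42)·log₂(0.42) = 0.5256
  −(0.35)·log₂(0.35) = 0.5301
  −(0.08)·log₂(0.08) = 0.2915
  −(0.15)·log₂(0.15) = 0.4105
Sum: 0.5256 + 0.5301 + 0.2915 + 0.4105 = 1.758 bits.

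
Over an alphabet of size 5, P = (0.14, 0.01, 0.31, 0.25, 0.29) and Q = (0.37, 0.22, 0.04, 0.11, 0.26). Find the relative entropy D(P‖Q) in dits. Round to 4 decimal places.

0.3061 dits

D(P‖Q) = Σ p·log₁₀(p/q).
  0.14·log₁₀(0.14/0.37) = -0.05909
  0.01·log₁₀(0.01/0.22) = -0.01342
  0.31·log₁₀(0.31/0.04) = 0.27568
  0.25·log₁₀(0.25/0.11) = 0.08914
  0.29·log₁₀(0.29/0.26) = 0.01375
D(P‖Q) = 0.3061 dits.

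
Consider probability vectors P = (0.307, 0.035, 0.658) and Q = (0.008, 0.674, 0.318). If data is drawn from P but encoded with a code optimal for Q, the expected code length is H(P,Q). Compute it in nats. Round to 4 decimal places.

H(P,Q) = −Σ p·ln q.
  −0.307·ln(0.008) = 1.48229
  −0.035·ln(0.674) = 0.01381
  −0.658·ln(0.318) = 0.75387
H(P,Q) = 2.2500 nats.

2.2500 nats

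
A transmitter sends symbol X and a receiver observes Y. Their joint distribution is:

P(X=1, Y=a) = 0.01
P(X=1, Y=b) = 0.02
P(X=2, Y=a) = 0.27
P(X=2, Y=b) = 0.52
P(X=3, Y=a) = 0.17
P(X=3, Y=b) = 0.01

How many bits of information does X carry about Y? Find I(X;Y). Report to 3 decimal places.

0.178 bits

Marginals: p(X) = (0.0300, 0.7900, 0.1800), p(Y) = (0.4500, 0.5500).
I(X;Y) = H(X) + H(Y) − H(X,Y).
H(X) = 0.8657, H(Y) = 0.9928, H(X,Y) = 1.6809.
I(X;Y) = 0.8657 + 0.9928 − 1.6809 = 0.178 bits.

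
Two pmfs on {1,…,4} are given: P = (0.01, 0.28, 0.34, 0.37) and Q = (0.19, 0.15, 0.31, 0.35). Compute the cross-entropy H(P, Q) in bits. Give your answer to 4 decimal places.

1.9252 bits

H(P,Q) = −Σ p·log₂ q.
  −0.01·log₂(0.19) = 0.02396
  −0.28·log₂(0.15) = 0.76635
  −0.34·log₂(0.31) = 0.57448
  −0.37·log₂(0.35) = 0.56039
H(P,Q) = 1.9252 bits.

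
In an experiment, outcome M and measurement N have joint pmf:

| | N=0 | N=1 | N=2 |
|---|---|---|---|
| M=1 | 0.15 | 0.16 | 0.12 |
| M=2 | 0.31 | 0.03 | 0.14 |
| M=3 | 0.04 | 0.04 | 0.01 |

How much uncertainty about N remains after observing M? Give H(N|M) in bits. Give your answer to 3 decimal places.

Chain rule: H(N|M) = H(M,N) − H(M).
Marginals: p(M) = (0.4300, 0.4800, 0.0900), p(N) = (0.5000, 0.2300, 0.2700).
H(M,N) = 2.7112 bits; H(M) = 1.3445 bits.
H(N|M) = 2.7112 − 1.3445 = 1.367 bits.

1.367 bits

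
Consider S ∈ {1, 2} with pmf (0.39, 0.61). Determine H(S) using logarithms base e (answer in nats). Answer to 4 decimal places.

0.6687 nats

H(S) = −Σ p·ln p.
  −(0.39)·ln(0.39) = 0.36723
  −(0.61)·ln(0.61) = 0.30152
Sum: 0.36723 + 0.30152 = 0.6687 nats.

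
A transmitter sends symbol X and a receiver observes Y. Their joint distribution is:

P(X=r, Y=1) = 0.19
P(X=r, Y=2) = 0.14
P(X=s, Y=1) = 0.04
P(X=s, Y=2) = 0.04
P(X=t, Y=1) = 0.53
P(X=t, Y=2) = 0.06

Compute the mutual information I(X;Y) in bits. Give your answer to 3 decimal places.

Marginals: p(X) = (0.3300, 0.0800, 0.5900), p(Y) = (0.7600, 0.2400).
I(X;Y) = Σ p(x,y)·log₂[p(x,y)/(p(x)p(y))].
  (r,1): 0.19·log₂(0.7576) = -0.0761
  (r,2): 0.14·log₂(1.7677) = 0.1151
  (s,1): 0.04·log₂(0.6579) = -0.0242
  (s,2): 0.04·log₂(2.0833) = 0.0424
  (t,1): 0.53·log₂(1.1820) = 0.1278
  (t,2): 0.06·log₂(0.4237) = -0.0743
Sum = 0.111 bits.

0.111 bits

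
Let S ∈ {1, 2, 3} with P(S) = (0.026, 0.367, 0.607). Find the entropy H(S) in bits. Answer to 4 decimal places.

H(S) = −Σ p·log₂ p.
  −(0.026)·log₂(0.026) = 0.13690
  −(0.367)·log₂(0.367) = 0.53074
  −(0.607)·log₂(0.607) = 0.43718
Sum: 0.13690 + 0.53074 + 0.43718 = 1.1048 bits.

1.1048 bits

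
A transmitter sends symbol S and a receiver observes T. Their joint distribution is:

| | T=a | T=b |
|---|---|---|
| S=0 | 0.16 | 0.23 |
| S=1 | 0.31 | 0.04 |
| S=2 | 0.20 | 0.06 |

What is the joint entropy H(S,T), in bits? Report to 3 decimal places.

2.328 bits

H(S,T) = −Σ p(x,y)·log₂ p(x,y) over all 6 cells.
  cell (0,a): −0.16·log₂0.16 = 0.4230
  cell (0,b): −0.23·log₂0.23 = 0.4877
  cell (1,a): −0.31·log₂0.31 = 0.5238
  cell (1,b): −0.04·log₂0.04 = 0.1858
  cell (2,a): −0.20·log₂0.20 = 0.4644
  cell (2,b): −0.06·log₂0.06 = 0.2435
Sum = 2.328 bits.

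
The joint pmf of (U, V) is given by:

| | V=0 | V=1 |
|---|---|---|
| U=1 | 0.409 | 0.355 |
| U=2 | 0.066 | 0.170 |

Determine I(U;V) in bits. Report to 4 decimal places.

Marginals: p(U) = (0.7640, 0.2360), p(V) = (0.4750, 0.5250).
I(U;V) = Σ p(x,y)·log₂[p(x,y)/(p(x)p(y))].
  (1,0): 0.409·log₂(1.1270) = 0.07056
  (1,1): 0.355·log₂(0.8851) = -0.06253
  (2,0): 0.066·log₂(0.5888) = -0.05044
  (2,1): 0.170·log₂(1.3721) = 0.07758
Sum = 0.0352 bits.

0.0352 bits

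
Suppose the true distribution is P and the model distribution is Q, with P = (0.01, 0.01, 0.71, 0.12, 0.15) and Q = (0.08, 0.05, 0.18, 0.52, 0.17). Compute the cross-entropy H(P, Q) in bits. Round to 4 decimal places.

2.3328 bits

H(P,Q) = −Σ p·log₂ q.
  −0.01·log₂(0.08) = 0.03644
  −0.01·log₂(0.05) = 0.04322
  −0.71·log₂(0.18) = 1.75649
  −0.12·log₂(0.52) = 0.11321
  −0.15·log₂(0.17) = 0.38346
H(P,Q) = 2.3328 bits.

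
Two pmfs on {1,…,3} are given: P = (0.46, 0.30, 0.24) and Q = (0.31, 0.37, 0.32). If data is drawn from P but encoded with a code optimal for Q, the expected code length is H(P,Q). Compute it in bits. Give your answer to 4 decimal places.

H(P,Q) = −Σ p·log₂ q.
  −0.46·log₂(0.31) = 0.77724
  −0.30·log₂(0.37) = 0.43032
  −0.24·log₂(0.32) = 0.39453
H(P,Q) = 1.6021 bits.

1.6021 bits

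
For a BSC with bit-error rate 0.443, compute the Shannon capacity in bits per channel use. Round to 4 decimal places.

0.0094 bits

Binary symmetric channel: C = 1 − h₂(ε) where h₂ is the binary entropy function.
h₂(0.443) = −0.443·log₂0.443 − 0.557·log₂0.557 = 0.9906.
C = 1 − 0.9906 = 0.0094 bits per channel use.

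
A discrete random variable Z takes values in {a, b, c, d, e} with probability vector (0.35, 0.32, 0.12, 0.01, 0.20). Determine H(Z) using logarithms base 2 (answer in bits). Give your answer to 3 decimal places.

1.954 bits

H(Z) = −Σ p·log₂ p.
  −(0.35)·log₂(0.35) = 0.5301
  −(0.32)·log₂(0.32) = 0.5260
  −(0.12)·log₂(0.12) = 0.3671
  −(0.01)·log₂(0.01) = 0.0664
  −(0.20)·log₂(0.20) = 0.4644
Sum: 0.5301 + 0.5260 + 0.3671 + 0.0664 + 0.4644 = 1.954 bits.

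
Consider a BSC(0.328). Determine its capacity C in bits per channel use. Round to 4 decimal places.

0.0871 bits

Binary symmetric channel: C = 1 − h₂(ε) where h₂ is the binary entropy function.
h₂(0.328) = −0.328·log₂0.328 − 0.672·log₂0.672 = 0.9129.
C = 1 − 0.9129 = 0.0871 bits per channel use.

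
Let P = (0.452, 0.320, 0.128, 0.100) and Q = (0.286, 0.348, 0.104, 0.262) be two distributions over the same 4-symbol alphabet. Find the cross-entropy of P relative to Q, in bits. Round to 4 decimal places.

H(P,Q) = −Σ p·log₂ q.
  −0.452·log₂(0.286) = 0.81627
  −0.320·log₂(0.348) = 0.48731
  −0.128·log₂(0.104) = 0.41796
  −0.100·log₂(0.262) = 0.19324
H(P,Q) = 1.9148 bits.

1.9148 bits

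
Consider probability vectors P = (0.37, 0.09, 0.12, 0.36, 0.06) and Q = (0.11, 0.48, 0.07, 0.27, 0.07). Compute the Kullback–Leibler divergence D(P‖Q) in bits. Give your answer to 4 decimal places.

D(P‖Q) = Σ p·log₂(p/q).
  0.37·log₂(0.37/0.11) = 0.64751
  0.09·log₂(0.09/0.48) = -0.21735
  0.12·log₂(0.12/0.07) = 0.09331
  0.36·log₂(0.36/0.27) = 0.14941
  0.06·log₂(0.06/0.07) = -0.01334
D(P‖Q) = 0.6595 bits.

0.6595 bits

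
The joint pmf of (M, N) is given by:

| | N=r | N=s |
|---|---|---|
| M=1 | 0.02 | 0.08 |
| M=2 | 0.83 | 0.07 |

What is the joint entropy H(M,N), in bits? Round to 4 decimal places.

H(M,N) = −Σ p(x,y)·log₂ p(x,y) over all 4 cells.
  cell (1,r): −0.02·log₂0.02 = 0.11288
  cell (1,s): −0.08·log₂0.08 = 0.29151
  cell (2,r): −0.83·log₂0.83 = 0.22312
  cell (2,s): −0.07·log₂0.07 = 0.26856
Sum = 0.8961 bits.

0.8961 bits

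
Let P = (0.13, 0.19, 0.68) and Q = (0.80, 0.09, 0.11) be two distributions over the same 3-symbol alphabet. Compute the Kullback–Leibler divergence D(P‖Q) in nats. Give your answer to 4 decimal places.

1.1444 nats

D(P‖Q) = Σ p·ln(p/q).
  0.13·ln(0.13/0.80) = -0.23622
  0.19·ln(0.19/0.09) = 0.14197
  0.68·ln(0.68/0.11) = 1.23870
D(P‖Q) = 1.1444 nats.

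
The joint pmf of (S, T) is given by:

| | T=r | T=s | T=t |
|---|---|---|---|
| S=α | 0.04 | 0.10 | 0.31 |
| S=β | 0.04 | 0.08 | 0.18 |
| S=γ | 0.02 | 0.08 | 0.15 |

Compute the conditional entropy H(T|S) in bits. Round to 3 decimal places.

Chain rule: H(T|S) = H(S,T) − H(S).
Marginals: p(S) = (0.4500, 0.3000, 0.2500), p(T) = (0.1000, 0.2600, 0.6400).
H(S,T) = 2.7792 bits; H(S) = 1.5395 bits.
H(T|S) = 2.7792 − 1.5395 = 1.240 bits.

1.240 bits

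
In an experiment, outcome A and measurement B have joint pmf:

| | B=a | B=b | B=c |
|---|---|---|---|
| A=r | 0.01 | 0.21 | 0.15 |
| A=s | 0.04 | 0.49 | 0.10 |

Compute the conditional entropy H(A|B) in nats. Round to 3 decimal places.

0.621 nats

Marginals: p(A) = (0.3700, 0.6300), p(B) = (0.0500, 0.7000, 0.2500).
H(A|B) = Σ p(B) · H(A|B=·).
  B=a: p=0.0500, H(A|B=a) = 0.5004
  B=b: p=0.7000, H(A|B=b) = 0.6109
  B=c: p=0.2500, H(A|B=c) = 0.6730
Weighted sum = 0.621 nats.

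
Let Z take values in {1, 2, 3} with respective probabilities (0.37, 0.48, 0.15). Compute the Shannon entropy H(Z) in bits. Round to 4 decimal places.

H(Z) = −Σ p·log₂ p.
  −(0.37)·log₂(0.37) = 0.53073
  −(0.48)·log₂(0.48) = 0.50827
  −(0.15)·log₂(0.15) = 0.41054
Sum: 0.53073 + 0.50827 + 0.41054 = 1.4495 bits.

1.4495 bits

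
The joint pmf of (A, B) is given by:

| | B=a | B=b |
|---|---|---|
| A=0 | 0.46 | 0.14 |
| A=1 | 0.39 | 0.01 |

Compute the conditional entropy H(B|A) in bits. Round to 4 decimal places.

Chain rule: H(B|A) = H(A,B) − H(A).
Marginals: p(A) = (0.6000, 0.4000), p(B) = (0.8500, 0.1500).
H(A,B) = 1.5087 bits; H(A) = 0.9710 bits.
H(B|A) = 1.5087 − 0.9710 = 0.5377 bits.

0.5377 bits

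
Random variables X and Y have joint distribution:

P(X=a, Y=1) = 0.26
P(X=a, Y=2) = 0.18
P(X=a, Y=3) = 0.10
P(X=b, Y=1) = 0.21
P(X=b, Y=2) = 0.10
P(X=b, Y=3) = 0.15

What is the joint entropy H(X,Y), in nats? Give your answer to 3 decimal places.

1.732 nats

H(X,Y) = −Σ p(x,y)·ln p(x,y) over all 6 cells.
  cell (a,1): −0.26·ln0.26 = 0.3502
  cell (a,2): −0.18·ln0.18 = 0.3087
  cell (a,3): −0.10·ln0.10 = 0.2303
  cell (b,1): −0.21·ln0.21 = 0.3277
  cell (b,2): −0.10·ln0.10 = 0.2303
  cell (b,3): −0.15·ln0.15 = 0.2846
Sum = 1.732 nats.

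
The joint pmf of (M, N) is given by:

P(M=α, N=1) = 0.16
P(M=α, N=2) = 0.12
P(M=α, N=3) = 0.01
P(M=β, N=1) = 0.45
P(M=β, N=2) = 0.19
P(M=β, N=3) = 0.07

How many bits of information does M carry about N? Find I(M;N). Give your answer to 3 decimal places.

Marginals: p(M) = (0.2900, 0.7100), p(N) = (0.6100, 0.3100, 0.0800).
I(M;N) = Σ p(x,y)·log₂[p(x,y)/(p(x)p(y))].
  (α,1): 0.16·log₂(0.9045) = -0.0232
  (α,2): 0.12·log₂(1.3348) = 0.0500
  (α,3): 0.01·log₂(0.4310) = -0.0121
  (β,1): 0.45·log₂(1.0390) = 0.0249
  (β,2): 0.19·log₂(0.8632) = -0.0403
  (β,3): 0.07·log₂(1.2324) = 0.0211
Sum = 0.020 bits.

0.020 bits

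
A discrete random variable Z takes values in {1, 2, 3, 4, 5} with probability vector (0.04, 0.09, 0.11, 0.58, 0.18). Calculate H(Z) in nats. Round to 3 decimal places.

1.213 nats

H(Z) = −Σ p·ln p.
  −(0.04)·ln(0.04) = 0.1288
  −(0.09)·ln(0.09) = 0.2167
  −(0.11)·ln(0.11) = 0.2428
  −(0.58)·ln(0.58) = 0.3159
  −(0.18)·ln(0.18) = 0.3087
Sum: 0.1288 + 0.2167 + 0.2428 + 0.3159 + 0.3087 = 1.213 nats.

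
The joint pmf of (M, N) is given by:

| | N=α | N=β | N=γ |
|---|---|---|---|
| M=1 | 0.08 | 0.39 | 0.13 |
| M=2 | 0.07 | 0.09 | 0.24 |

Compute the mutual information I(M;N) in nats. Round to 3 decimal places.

0.098 nats

Marginals: p(M) = (0.6000, 0.4000), p(N) = (0.1500, 0.4800, 0.3700).
I(M;N) = H(M) + H(N) − H(M,N).
H(M) = 0.6730, H(N) = 1.0047, H(M,N) = 1.5799.
I(M;N) = 0.6730 + 1.0047 − 1.5799 = 0.098 nats.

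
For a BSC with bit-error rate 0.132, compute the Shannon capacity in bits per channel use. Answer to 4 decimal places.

Binary symmetric channel: C = 1 − h₂(ε) where h₂ is the binary entropy function.
h₂(0.132) = −0.132·log₂0.132 − 0.868·log₂0.868 = 0.5629.
C = 1 − 0.5629 = 0.4371 bits per channel use.

0.4371 bits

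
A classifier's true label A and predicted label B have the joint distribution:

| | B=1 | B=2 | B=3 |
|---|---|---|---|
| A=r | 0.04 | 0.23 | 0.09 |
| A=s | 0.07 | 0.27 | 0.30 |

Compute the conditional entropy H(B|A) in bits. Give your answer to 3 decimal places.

Marginals: p(A) = (0.3600, 0.6400), p(B) = (0.1100, 0.5000, 0.3900).
H(B|A) = Σ p(A) · H(B|A=·).
  A=r: p=0.3600, H(B|A=r) = 1.2652
  A=s: p=0.6400, H(B|A=s) = 1.3869
Weighted sum = 1.343 bits.

1.343 bits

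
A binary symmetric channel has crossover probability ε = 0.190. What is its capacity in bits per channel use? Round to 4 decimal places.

0.2985 bits

Binary symmetric channel: C = 1 − h₂(ε) where h₂ is the binary entropy function.
h₂(0.190) = −0.190·log₂0.190 − 0.810·log₂0.810 = 0.7015.
C = 1 − 0.7015 = 0.2985 bits per channel use.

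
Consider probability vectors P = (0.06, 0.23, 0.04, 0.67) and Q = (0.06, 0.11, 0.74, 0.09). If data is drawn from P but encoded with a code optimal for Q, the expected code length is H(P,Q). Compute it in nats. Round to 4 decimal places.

H(P,Q) = −Σ p·ln q.
  −0.06·ln(0.06) = 0.16880
  −0.23·ln(0.11) = 0.50767
  −0.04·ln(0.74) = 0.01204
  −0.67·ln(0.09) = 1.61332
H(P,Q) = 2.3018 nats.

2.3018 nats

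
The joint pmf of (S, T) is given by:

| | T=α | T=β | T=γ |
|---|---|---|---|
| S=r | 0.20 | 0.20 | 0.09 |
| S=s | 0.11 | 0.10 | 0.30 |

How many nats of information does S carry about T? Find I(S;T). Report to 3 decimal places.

0.090 nats

Marginals: p(S) = (0.4900, 0.5100), p(T) = (0.3100, 0.3000, 0.3900).
I(S;T) = H(S) + H(T) − H(S,T).
H(S) = 0.6929, H(T) = 1.0915, H(S,T) = 1.6947.
I(S;T) = 0.6929 + 1.0915 − 1.6947 = 0.090 nats.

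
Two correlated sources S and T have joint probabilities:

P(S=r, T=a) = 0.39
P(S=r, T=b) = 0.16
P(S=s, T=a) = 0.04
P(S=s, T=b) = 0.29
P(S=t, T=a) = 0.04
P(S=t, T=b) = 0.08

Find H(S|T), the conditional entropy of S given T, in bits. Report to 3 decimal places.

Chain rule: H(S|T) = H(S,T) − H(T).
Marginals: p(S) = (0.5500, 0.3300, 0.1200), p(T) = (0.4700, 0.5300).
H(S,T) = 2.1337 bits; H(T) = 0.9974 bits.
H(S|T) = 2.1337 − 0.9974 = 1.136 bits.

1.136 bits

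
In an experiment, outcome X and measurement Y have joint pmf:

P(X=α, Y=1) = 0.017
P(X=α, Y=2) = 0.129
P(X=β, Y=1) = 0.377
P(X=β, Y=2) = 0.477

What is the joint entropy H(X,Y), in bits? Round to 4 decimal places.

H(X,Y) = −Σ p(x,y)·log₂ p(x,y) over all 4 cells.
  cell (α,1): −0.017·log₂0.017 = 0.09993
  cell (α,2): −0.129·log₂0.129 = 0.38114
  cell (β,1): −0.377·log₂0.377 = 0.53058
  cell (β,2): −0.477·log₂0.477 = 0.50941
Sum = 1.5211 bits.

1.5211 bits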